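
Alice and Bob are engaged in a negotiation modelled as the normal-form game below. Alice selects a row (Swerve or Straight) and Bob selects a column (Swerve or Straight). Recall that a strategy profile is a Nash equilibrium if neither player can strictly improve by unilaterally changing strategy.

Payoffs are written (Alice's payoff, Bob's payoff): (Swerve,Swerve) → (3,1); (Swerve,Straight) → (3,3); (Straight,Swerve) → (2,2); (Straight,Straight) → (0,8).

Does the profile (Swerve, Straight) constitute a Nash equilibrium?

At (Swerve, Straight), Alice earns 3; switching to Straight would give 0, so Alice has no profitable deviation.
Bob earns 3; switching to Swerve would give 1, so Bob has no profitable deviation.
Neither player can gain by a unilateral deviation, so this profile is a Nash equilibrium.

Yes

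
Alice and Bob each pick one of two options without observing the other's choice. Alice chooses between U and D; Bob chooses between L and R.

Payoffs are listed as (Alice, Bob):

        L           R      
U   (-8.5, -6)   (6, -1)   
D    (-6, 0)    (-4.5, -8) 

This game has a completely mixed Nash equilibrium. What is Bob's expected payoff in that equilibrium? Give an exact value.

-48/13

First find x, the probability Alice plays U, from Bob's indifference between L and R: −6x = −x − 8(1−x), giving x = 8/13.
Since Bob is indifferent in equilibrium, Bob's expected payoff equals the payoff from either column against (8/13, 5/13). Using L: −6(8/13) = -48/13.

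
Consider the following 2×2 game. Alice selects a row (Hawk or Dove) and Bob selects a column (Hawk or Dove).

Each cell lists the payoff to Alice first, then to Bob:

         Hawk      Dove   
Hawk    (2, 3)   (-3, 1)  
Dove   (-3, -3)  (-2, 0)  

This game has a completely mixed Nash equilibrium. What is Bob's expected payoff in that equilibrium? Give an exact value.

First find p, the probability Alice plays Hawk, from Bob's indifference between Hawk and Dove: 3p − 3(1−p) = p, giving p = 3/5.
Since Bob is indifferent in equilibrium, Bob's expected payoff equals the payoff from either column against (3/5, 2/5). Using Hawk: 3(3/5) − 3(2/5) = 3/5.

3/5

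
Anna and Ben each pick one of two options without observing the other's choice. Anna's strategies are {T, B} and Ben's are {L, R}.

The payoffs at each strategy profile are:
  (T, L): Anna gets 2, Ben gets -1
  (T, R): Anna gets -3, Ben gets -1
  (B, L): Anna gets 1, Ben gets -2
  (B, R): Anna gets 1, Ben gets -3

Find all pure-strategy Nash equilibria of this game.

(T, L)

(T, L): Anna gets 2 ≥ 1 from B, and Ben gets -1 ≥ -1 from R — Nash equilibrium.
(T, R): Anna prefers B (1 > -3) — not an equilibrium.
(B, L): Anna prefers T (2 > 1) — not an equilibrium.
(B, R): Ben prefers L (-2 > -3) — not an equilibrium.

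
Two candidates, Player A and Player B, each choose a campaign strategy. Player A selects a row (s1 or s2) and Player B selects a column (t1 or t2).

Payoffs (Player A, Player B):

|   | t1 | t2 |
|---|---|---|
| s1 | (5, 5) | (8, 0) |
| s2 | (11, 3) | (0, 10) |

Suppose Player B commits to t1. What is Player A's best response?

Against t1, Player A earns 5 from s1 and 11 from s2.
So s2 is the best response.

s2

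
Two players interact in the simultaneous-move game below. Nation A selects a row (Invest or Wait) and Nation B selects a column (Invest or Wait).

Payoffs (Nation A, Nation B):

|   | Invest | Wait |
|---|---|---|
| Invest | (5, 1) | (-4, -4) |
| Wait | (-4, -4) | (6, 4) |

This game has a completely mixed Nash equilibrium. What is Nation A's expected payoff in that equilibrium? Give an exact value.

14/19

First find q, the probability Nation B plays Invest, from Nation A's indifference between Invest and Wait: 5q − 4(1−q) = −4q + 6(1−q), giving q = 10/19.
Since Nation A is indifferent in equilibrium, Nation A's expected payoff equals the payoff from either row against (10/19, 9/19). Using Invest: 5(10/19) − 4(9/19) = 14/19.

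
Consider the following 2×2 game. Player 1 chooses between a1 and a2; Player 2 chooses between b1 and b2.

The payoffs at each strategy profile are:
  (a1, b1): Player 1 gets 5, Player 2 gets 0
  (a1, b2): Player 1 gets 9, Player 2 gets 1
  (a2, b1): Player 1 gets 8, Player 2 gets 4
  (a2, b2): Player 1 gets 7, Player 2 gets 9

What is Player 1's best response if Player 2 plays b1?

a2

Against b1, Player 1 earns 5 from a1 and 8 from a2.
So a2 is the best response.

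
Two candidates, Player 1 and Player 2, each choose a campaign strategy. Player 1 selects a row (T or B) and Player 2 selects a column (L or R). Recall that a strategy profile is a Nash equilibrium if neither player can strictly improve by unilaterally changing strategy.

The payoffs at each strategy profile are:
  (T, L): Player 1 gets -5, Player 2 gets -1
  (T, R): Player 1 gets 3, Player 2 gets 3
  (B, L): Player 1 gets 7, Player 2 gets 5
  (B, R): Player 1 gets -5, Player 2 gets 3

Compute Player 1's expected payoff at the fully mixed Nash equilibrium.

-1/5

First find y, the probability Player 2 plays L, from Player 1's indifference between T and B: −5y + 3(1−y) = 7y − 5(1−y), giving y = 2/5.
Since Player 1 is indifferent in equilibrium, Player 1's expected payoff equals the payoff from either row against (2/5, 3/5). Using T: −5(2/5) + 3(3/5) = -1/5.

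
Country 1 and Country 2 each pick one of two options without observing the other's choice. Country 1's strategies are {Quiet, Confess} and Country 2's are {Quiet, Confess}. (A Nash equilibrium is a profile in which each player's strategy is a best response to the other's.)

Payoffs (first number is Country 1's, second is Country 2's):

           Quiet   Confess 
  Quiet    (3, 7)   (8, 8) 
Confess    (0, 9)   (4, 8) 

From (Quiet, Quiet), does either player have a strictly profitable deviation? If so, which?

Country 1 at (Quiet, Quiet) earns 3; deviating to Confess yields 0 — not better.
Country 2 earns 7; deviating to Confess yields 8 — a strict improvement.
Only Country 2 has a strictly profitable deviation.

Country 2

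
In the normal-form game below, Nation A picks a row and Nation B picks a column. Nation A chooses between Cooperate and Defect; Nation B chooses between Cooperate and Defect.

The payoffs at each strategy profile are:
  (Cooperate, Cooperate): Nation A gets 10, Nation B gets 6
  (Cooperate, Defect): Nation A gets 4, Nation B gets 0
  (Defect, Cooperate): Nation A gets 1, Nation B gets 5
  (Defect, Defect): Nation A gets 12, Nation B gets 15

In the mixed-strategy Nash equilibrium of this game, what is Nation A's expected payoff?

116/17

First find y, the probability Nation B plays Cooperate, from Nation A's indifference between Cooperate and Defect: 10y + 4(1−y) = y + 12(1−y), giving y = 8/17.
Since Nation A is indifferent in equilibrium, Nation A's expected payoff equals the payoff from either row against (8/17, 9/17). Using Cooperate: 10(8/17) + 4(9/17) = 116/17.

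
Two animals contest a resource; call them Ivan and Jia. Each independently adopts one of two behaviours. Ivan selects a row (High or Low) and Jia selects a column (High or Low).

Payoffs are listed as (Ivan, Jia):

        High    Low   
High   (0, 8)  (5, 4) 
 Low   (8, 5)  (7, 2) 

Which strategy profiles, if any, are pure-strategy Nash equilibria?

(High, High): Ivan prefers Low (8 > 0) — not an equilibrium.
(High, Low): Ivan prefers Low (7 > 5); Jia prefers High (8 > 4) — not an equilibrium.
(Low, High): Ivan gets 8 ≥ 0 from High, and Jia gets 5 ≥ 2 from Low — Nash equilibrium.
(Low, Low): Jia prefers High (5 > 2) — not an equilibrium.

(Low, High)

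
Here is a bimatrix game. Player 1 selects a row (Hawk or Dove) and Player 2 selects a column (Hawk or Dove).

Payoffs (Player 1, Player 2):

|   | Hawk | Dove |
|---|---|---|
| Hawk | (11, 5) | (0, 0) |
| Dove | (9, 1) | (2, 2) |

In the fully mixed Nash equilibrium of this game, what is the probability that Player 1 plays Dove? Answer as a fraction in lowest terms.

Let p be the probability that Player 1 plays Hawk. In a completely mixed equilibrium, Player 2 must be indifferent between Hawk and Dove.
Player 2's expected payoff from Hawk is 5p + (1−p); from Dove it is 2(1−p).
Setting these equal: 4p + 1 = −2p + 2, so p = 1/6.
Therefore Player 1 plays Dove with probability 1 − 1/6 = 5/6.

5/6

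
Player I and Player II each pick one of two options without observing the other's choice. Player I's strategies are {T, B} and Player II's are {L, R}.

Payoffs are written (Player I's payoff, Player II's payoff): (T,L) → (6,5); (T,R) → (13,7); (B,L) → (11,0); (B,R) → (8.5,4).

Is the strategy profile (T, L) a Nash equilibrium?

At (T, L), Player I earns 6; switching to B would give 11, so Player I would deviate.
Player II earns 5; switching to R would give 7, so Player II would deviate.
Since at least one player can profitably deviate, this is not a Nash equilibrium.

No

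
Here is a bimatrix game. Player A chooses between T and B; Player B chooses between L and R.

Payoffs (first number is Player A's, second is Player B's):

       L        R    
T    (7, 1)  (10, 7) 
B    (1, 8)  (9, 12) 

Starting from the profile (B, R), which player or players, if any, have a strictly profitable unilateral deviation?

Player A at (B, R) earns 9; deviating to T yields 10 — a strict improvement.
Player B earns 12; deviating to L yields 8 — not better.
Only Player A has a strictly profitable deviation.

Player A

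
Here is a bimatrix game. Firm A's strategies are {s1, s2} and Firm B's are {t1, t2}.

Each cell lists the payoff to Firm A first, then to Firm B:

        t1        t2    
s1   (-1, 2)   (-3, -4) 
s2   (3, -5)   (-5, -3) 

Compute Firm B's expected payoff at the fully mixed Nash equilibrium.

-13/4

First find x, the probability Firm A plays s1, from Firm B's indifference between t1 and t2: 2x − 5(1−x) = −4x − 3(1−x), giving x = 1/4.
Since Firm B is indifferent in equilibrium, Firm B's expected payoff equals the payoff from either column against (1/4, 3/4). Using t1: 2(1/4) − 5(3/4) = -13/4.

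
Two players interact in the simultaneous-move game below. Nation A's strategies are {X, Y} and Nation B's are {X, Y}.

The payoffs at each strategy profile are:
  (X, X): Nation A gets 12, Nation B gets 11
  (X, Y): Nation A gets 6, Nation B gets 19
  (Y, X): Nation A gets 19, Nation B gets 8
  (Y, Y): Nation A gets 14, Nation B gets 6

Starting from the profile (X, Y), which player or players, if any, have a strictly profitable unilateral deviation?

Nation A

Nation A at (X, Y) earns 6; deviating to Y yields 14 — a strict improvement.
Nation B earns 19; deviating to X yields 11 — not better.
Only Nation A has a strictly profitable deviation.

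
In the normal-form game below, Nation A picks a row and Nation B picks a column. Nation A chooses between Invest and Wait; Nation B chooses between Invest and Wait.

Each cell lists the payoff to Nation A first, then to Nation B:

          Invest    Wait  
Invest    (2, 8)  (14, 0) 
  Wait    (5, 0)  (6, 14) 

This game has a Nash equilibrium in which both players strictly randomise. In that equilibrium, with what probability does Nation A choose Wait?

4/11

Let r be the probability that Nation A plays Invest. In a completely mixed equilibrium, Nation B must be indifferent between Invest and Wait.
Nation B's expected payoff from Invest is 8r; from Wait it is 14(1−r).
Setting these equal: 8r = −14r + 14, so r = 7/11.
Therefore Nation A plays Wait with probability 1 − 7/11 = 4/11.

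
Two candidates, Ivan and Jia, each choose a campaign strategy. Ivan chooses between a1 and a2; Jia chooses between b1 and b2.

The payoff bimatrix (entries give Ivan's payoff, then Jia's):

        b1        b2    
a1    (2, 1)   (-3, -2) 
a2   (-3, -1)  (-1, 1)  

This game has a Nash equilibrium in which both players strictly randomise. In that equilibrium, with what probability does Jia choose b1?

Let y be the probability that Jia plays b1. In a completely mixed equilibrium, Ivan must be indifferent between a1 and a2.
Ivan's expected payoff from a1 is 2y − 3(1−y); from a2 it is −3y − (1−y).
Setting these equal: 5y − 3 = −2y − 1, so y = 2/7.

2/7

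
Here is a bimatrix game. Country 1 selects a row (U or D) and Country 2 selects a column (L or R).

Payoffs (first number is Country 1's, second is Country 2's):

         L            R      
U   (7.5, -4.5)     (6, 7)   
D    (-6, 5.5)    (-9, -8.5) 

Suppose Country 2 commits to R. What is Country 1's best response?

U

Against R, Country 1 earns 6 from U and -9 from D.
So U is the best response.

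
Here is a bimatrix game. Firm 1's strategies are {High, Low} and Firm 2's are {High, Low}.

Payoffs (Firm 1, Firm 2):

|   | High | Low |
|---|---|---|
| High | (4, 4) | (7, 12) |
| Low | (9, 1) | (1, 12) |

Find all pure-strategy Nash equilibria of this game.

(High, High): Firm 1 prefers Low (9 > 4); Firm 2 prefers Low (12 > 4) — not an equilibrium.
(High, Low): Firm 1 gets 7 ≥ 1 from Low, and Firm 2 gets 12 ≥ 4 from High — Nash equilibrium.
(Low, High): Firm 2 prefers Low (12 > 1) — not an equilibrium.
(Low, Low): Firm 1 prefers High (7 > 1) — not an equilibrium.

(High, Low)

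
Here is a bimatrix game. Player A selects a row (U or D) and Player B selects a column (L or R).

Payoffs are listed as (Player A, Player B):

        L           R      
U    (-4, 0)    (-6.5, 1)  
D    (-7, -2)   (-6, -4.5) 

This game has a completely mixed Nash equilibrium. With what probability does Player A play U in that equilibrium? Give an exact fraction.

5/7

Let p be the probability that Player A plays U. In a completely mixed equilibrium, Player B must be indifferent between L and R.
Player B's expected payoff from L is −2(1−p); from R it is p − 4.5(1−p).
Setting these equal: 2p − 2 = 5.5p − 4.5, so p = 5/7.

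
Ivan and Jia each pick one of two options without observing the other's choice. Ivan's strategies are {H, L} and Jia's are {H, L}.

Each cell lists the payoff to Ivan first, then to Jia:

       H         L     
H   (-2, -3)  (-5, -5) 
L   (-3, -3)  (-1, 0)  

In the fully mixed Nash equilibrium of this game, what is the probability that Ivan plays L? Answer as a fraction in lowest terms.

Let x be the probability that Ivan plays H. In a completely mixed equilibrium, Jia must be indifferent between H and L.
Jia's expected payoff from H is −3x − 3(1−x); from L it is −5x.
Setting these equal: -3 = −5x, so x = 3/5.
Therefore Ivan plays L with probability 1 − 3/5 = 2/5.

2/5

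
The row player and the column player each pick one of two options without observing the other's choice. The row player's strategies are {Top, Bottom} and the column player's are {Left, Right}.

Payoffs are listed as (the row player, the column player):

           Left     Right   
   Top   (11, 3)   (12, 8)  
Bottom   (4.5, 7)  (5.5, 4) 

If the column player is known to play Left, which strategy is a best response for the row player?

Top

Against Left, the row player earns 11 from Top and 4.5 from Bottom.
So Top is the best response.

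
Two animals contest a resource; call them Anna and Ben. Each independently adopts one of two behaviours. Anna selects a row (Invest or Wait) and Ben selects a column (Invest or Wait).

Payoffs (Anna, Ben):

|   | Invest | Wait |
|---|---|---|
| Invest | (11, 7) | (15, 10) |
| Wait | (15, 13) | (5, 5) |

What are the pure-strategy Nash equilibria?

(Invest, Wait) and (Wait, Invest)

(Invest, Invest): Anna prefers Wait (15 > 11); Ben prefers Wait (10 > 7) — not an equilibrium.
(Invest, Wait): Anna gets 15 ≥ 5 from Wait, and Ben gets 10 ≥ 7 from Invest — Nash equilibrium.
(Wait, Invest): Anna gets 15 ≥ 11 from Invest, and Ben gets 13 ≥ 5 from Wait — Nash equilibrium.
(Wait, Wait): Anna prefers Invest (15 > 5); Ben prefers Invest (13 > 5) — not an equilibrium.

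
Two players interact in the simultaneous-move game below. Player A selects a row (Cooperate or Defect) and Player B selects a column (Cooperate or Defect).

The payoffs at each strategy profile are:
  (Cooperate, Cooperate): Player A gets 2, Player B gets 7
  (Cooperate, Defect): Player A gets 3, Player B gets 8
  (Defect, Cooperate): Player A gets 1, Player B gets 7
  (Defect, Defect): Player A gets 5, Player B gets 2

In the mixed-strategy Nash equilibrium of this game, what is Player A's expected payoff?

7/3

First find q, the probability Player B plays Cooperate, from Player A's indifference between Cooperate and Defect: 2q + 3(1−q) = q + 5(1−q), giving q = 2/3.
Since Player A is indifferent in equilibrium, Player A's expected payoff equals the payoff from either row against (2/3, 1/3). Using Cooperate: 2(2/3) + 3(1/3) = 7/3.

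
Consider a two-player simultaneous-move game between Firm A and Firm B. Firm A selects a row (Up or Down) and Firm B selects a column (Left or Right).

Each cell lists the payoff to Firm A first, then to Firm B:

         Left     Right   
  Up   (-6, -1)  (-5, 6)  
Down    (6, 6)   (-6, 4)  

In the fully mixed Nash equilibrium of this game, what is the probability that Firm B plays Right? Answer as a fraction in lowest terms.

Let c be the probability that Firm B plays Left. In a completely mixed equilibrium, Firm A must be indifferent between Up and Down.
Firm A's expected payoff from Up is −6c − 5(1−c); from Down it is 6c − 6(1−c).
Setting these equal: −c − 5 = 12c − 6, so c = 1/13.
Therefore Firm B plays Right with probability 1 − 1/13 = 12/13.

12/13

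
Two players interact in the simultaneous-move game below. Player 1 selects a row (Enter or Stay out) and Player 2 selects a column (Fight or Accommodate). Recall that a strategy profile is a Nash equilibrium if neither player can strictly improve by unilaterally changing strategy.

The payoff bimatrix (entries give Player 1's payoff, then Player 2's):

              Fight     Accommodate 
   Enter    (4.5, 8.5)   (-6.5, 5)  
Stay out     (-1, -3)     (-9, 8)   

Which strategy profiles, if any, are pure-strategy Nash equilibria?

(Enter, Fight): Player 1 gets 4.5 ≥ -1 from Stay out, and Player 2 gets 8.5 ≥ 5 from Accommodate — Nash equilibrium.
(Enter, Accommodate): Player 2 prefers Fight (8.5 > 5) — not an equilibrium.
(Stay out, Fight): Player 1 prefers Enter (4.5 > -1); Player 2 prefers Accommodate (8 > -3) — not an equilibrium.
(Stay out, Accommodate): Player 1 prefers Enter (-6.5 > -9) — not an equilibrium.

(Enter, Fight)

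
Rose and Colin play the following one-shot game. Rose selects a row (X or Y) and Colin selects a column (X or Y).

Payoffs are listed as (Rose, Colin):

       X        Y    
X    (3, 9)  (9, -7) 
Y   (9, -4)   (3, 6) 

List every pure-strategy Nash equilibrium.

none

(X, X): Rose prefers Y (9 > 3) — not an equilibrium.
(X, Y): Colin prefers X (9 > -7) — not an equilibrium.
(Y, X): Colin prefers Y (6 > -4) — not an equilibrium.
(Y, Y): Rose prefers X (9 > 3) — not an equilibrium.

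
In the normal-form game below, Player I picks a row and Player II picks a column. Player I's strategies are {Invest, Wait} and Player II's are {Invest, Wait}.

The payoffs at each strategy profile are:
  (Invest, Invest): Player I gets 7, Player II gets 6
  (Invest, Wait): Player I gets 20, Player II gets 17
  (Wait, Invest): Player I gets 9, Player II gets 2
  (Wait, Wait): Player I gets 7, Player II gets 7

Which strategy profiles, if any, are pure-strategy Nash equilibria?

(Invest, Wait)

(Invest, Invest): Player I prefers Wait (9 > 7); Player II prefers Wait (17 > 6) — not an equilibrium.
(Invest, Wait): Player I gets 20 ≥ 7 from Wait, and Player II gets 17 ≥ 6 from Invest — Nash equilibrium.
(Wait, Invest): Player II prefers Wait (7 > 2) — not an equilibrium.
(Wait, Wait): Player I prefers Invest (20 > 7) — not an equilibrium.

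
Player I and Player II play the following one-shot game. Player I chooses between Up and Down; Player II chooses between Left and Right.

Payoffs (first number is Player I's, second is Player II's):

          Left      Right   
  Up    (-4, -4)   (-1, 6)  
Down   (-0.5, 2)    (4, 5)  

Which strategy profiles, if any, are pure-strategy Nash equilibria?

(Down, Right)

(Up, Left): Player I prefers Down (-0.5 > -4); Player II prefers Right (6 > -4) — not an equilibrium.
(Up, Right): Player I prefers Down (4 > -1) — not an equilibrium.
(Down, Left): Player II prefers Right (5 > 2) — not an equilibrium.
(Down, Right): Player I gets 4 ≥ -1 from Up, and Player II gets 5 ≥ 2 from Left — Nash equilibrium.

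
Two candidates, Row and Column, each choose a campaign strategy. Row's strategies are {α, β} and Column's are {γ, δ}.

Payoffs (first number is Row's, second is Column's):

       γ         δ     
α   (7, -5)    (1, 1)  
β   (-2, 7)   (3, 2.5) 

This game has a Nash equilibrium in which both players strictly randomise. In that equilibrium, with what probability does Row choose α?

3/7

Let p be the probability that Row plays α. In a completely mixed equilibrium, Column must be indifferent between γ and δ.
Column's expected payoff from γ is −5p + 7(1−p); from δ it is p + 2.5(1−p).
Setting these equal: −12p + 7 = −1.5p + 2.5, so p = 3/7.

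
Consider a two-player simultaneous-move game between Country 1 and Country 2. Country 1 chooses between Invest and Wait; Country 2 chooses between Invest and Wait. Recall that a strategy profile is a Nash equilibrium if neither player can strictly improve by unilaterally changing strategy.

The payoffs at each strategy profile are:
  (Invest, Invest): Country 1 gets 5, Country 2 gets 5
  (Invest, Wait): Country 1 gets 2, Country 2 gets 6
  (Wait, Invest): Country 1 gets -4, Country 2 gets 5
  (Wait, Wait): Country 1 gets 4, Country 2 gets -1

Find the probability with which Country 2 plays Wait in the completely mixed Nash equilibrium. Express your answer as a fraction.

9/11

Let q be the probability that Country 2 plays Invest. In a completely mixed equilibrium, Country 1 must be indifferent between Invest and Wait.
Country 1's expected payoff from Invest is 5q + 2(1−q); from Wait it is −4q + 4(1−q).
Setting these equal: 3q + 2 = −8q + 4, so q = 2/11.
Therefore Country 2 plays Wait with probability 1 − 2/11 = 9/11.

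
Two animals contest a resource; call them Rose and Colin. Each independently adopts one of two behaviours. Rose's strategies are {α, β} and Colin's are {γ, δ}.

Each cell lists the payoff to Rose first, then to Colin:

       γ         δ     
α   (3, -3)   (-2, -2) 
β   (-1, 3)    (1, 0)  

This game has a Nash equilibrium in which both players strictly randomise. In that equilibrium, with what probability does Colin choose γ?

Let q be the probability that Colin plays γ. In a completely mixed equilibrium, Rose must be indifferent between α and β.
Rose's expected payoff from α is 3q − 2(1−q); from β it is −q + (1−q).
Setting these equal: 5q − 2 = −2q + 1, so q = 3/7.

3/7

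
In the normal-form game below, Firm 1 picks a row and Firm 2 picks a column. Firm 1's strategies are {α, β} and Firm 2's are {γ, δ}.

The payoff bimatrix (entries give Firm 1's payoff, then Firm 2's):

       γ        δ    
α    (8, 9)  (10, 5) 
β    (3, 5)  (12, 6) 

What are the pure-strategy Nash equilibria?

(α, γ): Firm 1 gets 8 ≥ 3 from β, and Firm 2 gets 9 ≥ 5 from δ — Nash equilibrium.
(α, δ): Firm 1 prefers β (12 > 10); Firm 2 prefers γ (9 > 5) — not an equilibrium.
(β, γ): Firm 1 prefers α (8 > 3); Firm 2 prefers δ (6 > 5) — not an equilibrium.
(β, δ): Firm 1 gets 12 ≥ 10 from α, and Firm 2 gets 6 ≥ 5 from γ — Nash equilibrium.

(α, γ) and (β, δ)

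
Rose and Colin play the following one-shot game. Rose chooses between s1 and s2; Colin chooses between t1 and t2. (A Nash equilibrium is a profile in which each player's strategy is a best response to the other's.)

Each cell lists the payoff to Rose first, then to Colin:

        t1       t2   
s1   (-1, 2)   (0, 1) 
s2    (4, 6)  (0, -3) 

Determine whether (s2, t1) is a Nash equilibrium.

Yes

At (s2, t1), Rose earns 4; switching to s1 would give -1, so Rose has no profitable deviation.
Colin earns 6; switching to t2 would give -3, so Colin has no profitable deviation.
Neither player can gain by a unilateral deviation, so this profile is a Nash equilibrium.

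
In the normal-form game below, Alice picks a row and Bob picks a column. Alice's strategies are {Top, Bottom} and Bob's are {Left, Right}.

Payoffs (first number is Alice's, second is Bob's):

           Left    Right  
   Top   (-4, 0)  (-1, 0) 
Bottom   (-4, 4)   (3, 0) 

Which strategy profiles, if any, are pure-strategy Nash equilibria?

(Top, Left): Alice gets -4 ≥ -4 from Bottom, and Bob gets 0 ≥ 0 from Right — Nash equilibrium.
(Top, Right): Alice prefers Bottom (3 > -1) — not an equilibrium.
(Bottom, Left): Alice gets -4 ≥ -4 from Top, and Bob gets 4 ≥ 0 from Right — Nash equilibrium.
(Bottom, Right): Bob prefers Left (4 > 0) — not an equilibrium.

(Top, Left) and (Bottom, Left)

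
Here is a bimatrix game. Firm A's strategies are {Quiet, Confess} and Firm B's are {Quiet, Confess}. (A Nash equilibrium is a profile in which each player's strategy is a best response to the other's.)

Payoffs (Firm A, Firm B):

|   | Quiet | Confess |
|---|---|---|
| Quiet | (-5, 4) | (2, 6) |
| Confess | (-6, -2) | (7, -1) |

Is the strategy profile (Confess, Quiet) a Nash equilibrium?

At (Confess, Quiet), Firm A earns -6; switching to Quiet would give -5, so Firm A would deviate.
Firm B earns -2; switching to Confess would give -1, so Firm B would deviate.
Since at least one player can profitably deviate, this is not a Nash equilibrium.

No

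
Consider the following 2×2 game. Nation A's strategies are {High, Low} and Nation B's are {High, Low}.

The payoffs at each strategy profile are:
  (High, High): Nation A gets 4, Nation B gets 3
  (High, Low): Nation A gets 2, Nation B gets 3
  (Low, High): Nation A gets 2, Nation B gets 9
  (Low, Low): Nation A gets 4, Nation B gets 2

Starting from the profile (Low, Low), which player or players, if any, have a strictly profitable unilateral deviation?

Nation A at (Low, Low) earns 4; deviating to High yields 2 — not better.
Nation B earns 2; deviating to High yields 9 — a strict improvement.
Only Nation B has a strictly profitable deviation.

Nation B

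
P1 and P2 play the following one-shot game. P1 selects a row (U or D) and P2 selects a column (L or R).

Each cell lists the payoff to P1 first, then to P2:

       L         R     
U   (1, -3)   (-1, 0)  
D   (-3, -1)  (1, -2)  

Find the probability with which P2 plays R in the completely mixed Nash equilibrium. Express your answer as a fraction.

Let y be the probability that P2 plays L. In a completely mixed equilibrium, P1 must be indifferent between U and D.
P1's expected payoff from U is y − (1−y); from D it is −3y + (1−y).
Setting these equal: 2y − 1 = −4y + 1, so y = 1/3.
Therefore P2 plays R with probability 1 − 1/3 = 2/3.

2/3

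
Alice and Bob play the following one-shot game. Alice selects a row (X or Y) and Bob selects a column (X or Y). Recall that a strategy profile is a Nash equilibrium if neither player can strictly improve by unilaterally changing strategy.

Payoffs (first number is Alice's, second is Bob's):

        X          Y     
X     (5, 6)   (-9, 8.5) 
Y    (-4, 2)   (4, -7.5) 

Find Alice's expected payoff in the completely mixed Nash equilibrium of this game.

First find y, the probability Bob plays X, from Alice's indifference between X and Y: 5y − 9(1−y) = −4y + 4(1−y), giving y = 13/22.
Since Alice is indifferent in equilibrium, Alice's expected payoff equals the payoff from either row against (13/22, 9/22). Using X: 5(13/22) − 9(9/22) = -8/11.

-8/11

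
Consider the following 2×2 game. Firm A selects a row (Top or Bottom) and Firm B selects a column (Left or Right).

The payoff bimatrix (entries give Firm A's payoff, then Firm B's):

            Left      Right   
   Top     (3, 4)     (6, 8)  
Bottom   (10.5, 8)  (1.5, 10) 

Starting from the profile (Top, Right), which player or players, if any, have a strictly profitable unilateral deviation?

Firm A at (Top, Right) earns 6; deviating to Bottom yields 1.5 — not better.
Firm B earns 8; deviating to Left yields 4 — not better.
Neither player can strictly improve; the profile is a Nash equilibrium.

Neither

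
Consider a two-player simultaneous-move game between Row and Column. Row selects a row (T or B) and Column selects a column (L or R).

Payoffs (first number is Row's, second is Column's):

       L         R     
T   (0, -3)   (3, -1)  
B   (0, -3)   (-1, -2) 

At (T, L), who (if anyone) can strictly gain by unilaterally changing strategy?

Column

Row at (T, L) earns 0; deviating to B yields 0 — not better.
Column earns -3; deviating to R yields -1 — a strict improvement.
Only Column has a strictly profitable deviation.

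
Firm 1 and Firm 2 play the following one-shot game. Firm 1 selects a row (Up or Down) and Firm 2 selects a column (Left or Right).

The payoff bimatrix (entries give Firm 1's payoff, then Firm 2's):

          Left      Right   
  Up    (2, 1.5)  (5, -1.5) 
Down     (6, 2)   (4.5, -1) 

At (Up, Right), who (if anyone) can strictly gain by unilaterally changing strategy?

Firm 1 at (Up, Right) earns 5; deviating to Down yields 4.5 — not better.
Firm 2 earns -1.5; deviating to Left yields 1.5 — a strict improvement.
Only Firm 2 has a strictly profitable deviation.

Firm 2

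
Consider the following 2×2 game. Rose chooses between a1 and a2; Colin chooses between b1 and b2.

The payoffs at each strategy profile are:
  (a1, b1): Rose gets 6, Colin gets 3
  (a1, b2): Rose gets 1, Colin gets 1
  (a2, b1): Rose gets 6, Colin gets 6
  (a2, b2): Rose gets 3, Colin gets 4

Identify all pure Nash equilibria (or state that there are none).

(a1, b1): Rose gets 6 ≥ 6 from a2, and Colin gets 3 ≥ 1 from b2 — Nash equilibrium.
(a1, b2): Rose prefers a2 (3 > 1); Colin prefers b1 (3 > 1) — not an equilibrium.
(a2, b1): Rose gets 6 ≥ 6 from a1, and Colin gets 6 ≥ 4 from b2 — Nash equilibrium.
(a2, b2): Colin prefers b1 (6 > 4) — not an equilibrium.

(a1, b1) and (a2, b1)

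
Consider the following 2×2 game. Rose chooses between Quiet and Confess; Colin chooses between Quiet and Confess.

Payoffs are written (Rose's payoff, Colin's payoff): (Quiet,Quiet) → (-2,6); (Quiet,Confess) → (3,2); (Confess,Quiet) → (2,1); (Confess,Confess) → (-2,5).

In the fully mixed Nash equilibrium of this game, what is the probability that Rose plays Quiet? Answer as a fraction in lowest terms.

Let r be the probability that Rose plays Quiet. In a completely mixed equilibrium, Colin must be indifferent between Quiet and Confess.
Colin's expected payoff from Quiet is 6r + (1−r); from Confess it is 2r + 5(1−r).
Setting these equal: 5r + 1 = −3r + 5, so r = 1/2.

1/2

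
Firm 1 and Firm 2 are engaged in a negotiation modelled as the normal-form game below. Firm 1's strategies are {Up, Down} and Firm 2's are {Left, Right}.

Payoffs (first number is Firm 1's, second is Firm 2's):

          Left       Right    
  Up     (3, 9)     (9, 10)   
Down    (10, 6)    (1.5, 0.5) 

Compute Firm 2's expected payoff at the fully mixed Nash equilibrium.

111/13

First find x, the probability Firm 1 plays Up, from Firm 2's indifference between Left and Right: 9x + 6(1−x) = 10x + 0.5(1−x), giving x = 11/13.
Since Firm 2 is indifferent in equilibrium, Firm 2's expected payoff equals the payoff from either column against (11/13, 2/13). Using Left: 9(11/13) + 6(2/13) = 111/13.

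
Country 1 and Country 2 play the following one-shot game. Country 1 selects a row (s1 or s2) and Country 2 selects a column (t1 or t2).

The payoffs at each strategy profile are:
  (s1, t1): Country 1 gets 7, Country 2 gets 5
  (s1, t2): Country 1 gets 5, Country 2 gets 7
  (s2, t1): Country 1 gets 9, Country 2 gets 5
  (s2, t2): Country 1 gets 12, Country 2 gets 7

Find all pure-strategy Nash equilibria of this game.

(s2, t2)

(s1, t1): Country 1 prefers s2 (9 > 7); Country 2 prefers t2 (7 > 5) — not an equilibrium.
(s1, t2): Country 1 prefers s2 (12 > 5) — not an equilibrium.
(s2, t1): Country 2 prefers t2 (7 > 5) — not an equilibrium.
(s2, t2): Country 1 gets 12 ≥ 5 from s1, and Country 2 gets 7 ≥ 5 from t1 — Nash equilibrium.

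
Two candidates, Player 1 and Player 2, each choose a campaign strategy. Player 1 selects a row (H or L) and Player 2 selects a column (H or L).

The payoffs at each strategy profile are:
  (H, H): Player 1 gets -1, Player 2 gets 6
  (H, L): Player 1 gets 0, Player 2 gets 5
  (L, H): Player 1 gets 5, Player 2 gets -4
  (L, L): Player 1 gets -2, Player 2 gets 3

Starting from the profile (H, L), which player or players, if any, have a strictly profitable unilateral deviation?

Player 1 at (H, L) earns 0; deviating to L yields -2 — not better.
Player 2 earns 5; deviating to H yields 6 — a strict improvement.
Only Player 2 has a strictly profitable deviation.

Player 2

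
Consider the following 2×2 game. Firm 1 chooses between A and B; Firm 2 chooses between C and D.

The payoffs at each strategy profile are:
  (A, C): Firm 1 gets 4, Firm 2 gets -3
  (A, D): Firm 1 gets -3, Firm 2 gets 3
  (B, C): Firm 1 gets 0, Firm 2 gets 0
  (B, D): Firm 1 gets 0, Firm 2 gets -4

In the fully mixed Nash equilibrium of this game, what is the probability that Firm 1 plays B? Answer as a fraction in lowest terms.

Let x be the probability that Firm 1 plays A. In a completely mixed equilibrium, Firm 2 must be indifferent between C and D.
Firm 2's expected payoff from C is −3x; from D it is 3x − 4(1−x).
Setting these equal: −3x = 7x − 4, so x = 2/5.
Therefore Firm 1 plays B with probability 1 − 2/5 = 3/5.

3/5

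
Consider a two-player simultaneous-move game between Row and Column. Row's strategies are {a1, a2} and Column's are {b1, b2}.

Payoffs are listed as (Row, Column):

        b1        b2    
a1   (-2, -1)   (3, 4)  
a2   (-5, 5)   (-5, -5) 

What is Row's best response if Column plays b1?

a1

Against b1, Row earns -2 from a1 and -5 from a2.
So a1 is the best response.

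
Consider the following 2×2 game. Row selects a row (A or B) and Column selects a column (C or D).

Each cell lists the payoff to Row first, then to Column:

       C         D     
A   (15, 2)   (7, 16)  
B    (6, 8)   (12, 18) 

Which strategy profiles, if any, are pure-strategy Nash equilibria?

(B, D)

(A, C): Column prefers D (16 > 2) — not an equilibrium.
(A, D): Row prefers B (12 > 7) — not an equilibrium.
(B, C): Row prefers A (15 > 6); Column prefers D (18 > 8) — not an equilibrium.
(B, D): Row gets 12 ≥ 7 from A, and Column gets 18 ≥ 8 from C — Nash equilibrium.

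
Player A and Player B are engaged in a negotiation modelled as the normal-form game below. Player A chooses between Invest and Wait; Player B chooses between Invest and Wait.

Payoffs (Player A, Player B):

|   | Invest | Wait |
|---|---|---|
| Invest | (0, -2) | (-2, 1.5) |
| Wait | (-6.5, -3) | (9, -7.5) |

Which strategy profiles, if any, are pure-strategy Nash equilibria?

none

(Invest, Invest): Player B prefers Wait (1.5 > -2) — not an equilibrium.
(Invest, Wait): Player A prefers Wait (9 > -2) — not an equilibrium.
(Wait, Invest): Player A prefers Invest (0 > -6.5) — not an equilibrium.
(Wait, Wait): Player B prefers Invest (-3 > -7.5) — not an equilibrium.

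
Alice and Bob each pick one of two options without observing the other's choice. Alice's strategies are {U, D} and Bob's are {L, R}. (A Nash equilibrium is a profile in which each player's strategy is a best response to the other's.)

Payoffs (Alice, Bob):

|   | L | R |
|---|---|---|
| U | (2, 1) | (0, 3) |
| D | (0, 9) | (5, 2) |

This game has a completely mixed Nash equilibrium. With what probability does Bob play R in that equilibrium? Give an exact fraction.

2/7

Let c be the probability that Bob plays L. In a completely mixed equilibrium, Alice must be indifferent between U and D.
Alice's expected payoff from U is 2c; from D it is 5(1−c).
Setting these equal: 2c = −5c + 5, so c = 5/7.
Therefore Bob plays R with probability 1 − 5/7 = 2/7.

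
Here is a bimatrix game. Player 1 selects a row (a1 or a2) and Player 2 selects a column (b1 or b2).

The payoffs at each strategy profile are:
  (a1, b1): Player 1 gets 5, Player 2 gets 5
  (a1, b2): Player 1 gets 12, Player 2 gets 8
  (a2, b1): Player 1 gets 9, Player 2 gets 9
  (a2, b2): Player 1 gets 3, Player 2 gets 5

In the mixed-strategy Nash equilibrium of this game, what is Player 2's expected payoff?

47/7

First find x, the probability Player 1 plays a1, from Player 2's indifference between b1 and b2: 5x + 9(1−x) = 8x + 5(1−x), giving x = 4/7.
Since Player 2 is indifferent in equilibrium, Player 2's expected payoff equals the payoff from either column against (4/7, 3/7). Using b1: 5(4/7) + 9(3/7) = 47/7.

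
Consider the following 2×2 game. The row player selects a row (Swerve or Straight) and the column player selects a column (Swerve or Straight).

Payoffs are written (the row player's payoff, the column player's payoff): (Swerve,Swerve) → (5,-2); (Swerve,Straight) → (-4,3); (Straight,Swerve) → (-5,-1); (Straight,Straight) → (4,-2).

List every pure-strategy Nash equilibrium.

(Swerve, Swerve): the column player prefers Straight (3 > -2) — not an equilibrium.
(Swerve, Straight): the row player prefers Straight (4 > -4) — not an equilibrium.
(Straight, Swerve): the row player prefers Swerve (5 > -5) — not an equilibrium.
(Straight, Straight): the column player prefers Swerve (-1 > -2) — not an equilibrium.

none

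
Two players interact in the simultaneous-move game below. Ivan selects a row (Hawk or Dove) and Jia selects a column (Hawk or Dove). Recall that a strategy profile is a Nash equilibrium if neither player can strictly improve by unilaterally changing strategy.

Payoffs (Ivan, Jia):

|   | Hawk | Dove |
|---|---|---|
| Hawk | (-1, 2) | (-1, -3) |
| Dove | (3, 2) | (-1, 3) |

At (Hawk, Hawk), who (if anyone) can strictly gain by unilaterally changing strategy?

Ivan

Ivan at (Hawk, Hawk) earns -1; deviating to Dove yields 3 — a strict improvement.
Jia earns 2; deviating to Dove yields -3 — not better.
Only Ivan has a strictly profitable deviation.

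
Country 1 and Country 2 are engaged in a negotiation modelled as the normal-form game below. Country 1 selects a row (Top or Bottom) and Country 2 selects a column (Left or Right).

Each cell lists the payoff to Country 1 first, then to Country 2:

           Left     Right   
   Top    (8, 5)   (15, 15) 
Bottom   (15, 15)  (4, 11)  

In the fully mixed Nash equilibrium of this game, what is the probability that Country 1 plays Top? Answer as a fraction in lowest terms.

2/7

Let p be the probability that Country 1 plays Top. In a completely mixed equilibrium, Country 2 must be indifferent between Left and Right.
Country 2's expected payoff from Left is 5p + 15(1−p); from Right it is 15p + 11(1−p).
Setting these equal: −10p + 15 = 4p + 11, so p = 2/7.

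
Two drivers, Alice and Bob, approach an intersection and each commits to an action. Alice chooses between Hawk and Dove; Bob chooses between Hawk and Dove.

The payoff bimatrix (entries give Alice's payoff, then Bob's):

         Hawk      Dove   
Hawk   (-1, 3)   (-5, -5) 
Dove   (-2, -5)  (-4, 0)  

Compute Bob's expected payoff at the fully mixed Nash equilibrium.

-25/13

First find x, the probability Alice plays Hawk, from Bob's indifference between Hawk and Dove: 3x − 5(1−x) = −5x, giving x = 5/13.
Since Bob is indifferent in equilibrium, Bob's expected payoff equals the payoff from either column against (5/13, 8/13). Using Hawk: 3(5/13) − 5(8/13) = -25/13.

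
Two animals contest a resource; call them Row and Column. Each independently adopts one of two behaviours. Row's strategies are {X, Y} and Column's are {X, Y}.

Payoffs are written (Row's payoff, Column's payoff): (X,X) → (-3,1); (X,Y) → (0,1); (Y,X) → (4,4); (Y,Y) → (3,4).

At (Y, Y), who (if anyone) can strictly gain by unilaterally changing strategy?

Row at (Y, Y) earns 3; deviating to X yields 0 — not better.
Column earns 4; deviating to X yields 4 — not better.
Neither player can strictly improve; the profile is a Nash equilibrium.

Neither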